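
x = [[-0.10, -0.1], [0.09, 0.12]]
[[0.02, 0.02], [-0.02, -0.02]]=x @ [[-0.2, -0.22], [-0.02, -0.02]]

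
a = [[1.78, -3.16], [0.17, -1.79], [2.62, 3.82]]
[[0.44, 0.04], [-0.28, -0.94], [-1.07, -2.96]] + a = [[2.22,-3.12], [-0.11,-2.73], [1.55,0.86]]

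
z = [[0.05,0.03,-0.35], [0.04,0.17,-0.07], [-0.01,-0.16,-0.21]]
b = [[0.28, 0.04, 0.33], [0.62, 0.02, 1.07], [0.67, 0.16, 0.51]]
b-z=[[0.23, 0.01, 0.68], [0.58, -0.15, 1.14], [0.68, 0.32, 0.72]]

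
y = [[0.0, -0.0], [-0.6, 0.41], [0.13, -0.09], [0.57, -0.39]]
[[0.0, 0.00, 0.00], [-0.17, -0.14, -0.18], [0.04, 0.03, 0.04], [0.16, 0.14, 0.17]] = y @ [[0.15,0.2,0.10],  [-0.19,-0.06,-0.29]]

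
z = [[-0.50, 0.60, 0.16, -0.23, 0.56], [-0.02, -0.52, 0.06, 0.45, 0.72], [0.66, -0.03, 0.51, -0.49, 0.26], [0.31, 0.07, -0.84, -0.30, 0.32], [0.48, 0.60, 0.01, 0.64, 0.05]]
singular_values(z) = [1.01, 1.01, 1.0, 1.0, 0.99]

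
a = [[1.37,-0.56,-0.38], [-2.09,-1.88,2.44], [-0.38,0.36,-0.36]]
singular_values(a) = [3.81, 1.43, 0.22]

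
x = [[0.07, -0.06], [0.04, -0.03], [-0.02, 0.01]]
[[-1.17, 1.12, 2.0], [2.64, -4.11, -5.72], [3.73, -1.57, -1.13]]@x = [[-0.08,0.06], [0.13,-0.09], [0.22,-0.19]]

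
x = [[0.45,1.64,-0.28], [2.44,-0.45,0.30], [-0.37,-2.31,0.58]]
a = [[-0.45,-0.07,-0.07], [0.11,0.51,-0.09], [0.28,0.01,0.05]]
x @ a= [[-0.1, 0.8, -0.19], [-1.06, -0.4, -0.12], [0.07, -1.15, 0.26]]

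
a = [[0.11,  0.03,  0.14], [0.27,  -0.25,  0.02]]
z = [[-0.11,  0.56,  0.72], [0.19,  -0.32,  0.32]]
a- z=[[0.22, -0.53, -0.58], [0.08, 0.07, -0.3]]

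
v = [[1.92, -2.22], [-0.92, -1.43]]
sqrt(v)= [[(1.38+0.17j), (-0.79+0.71j)],  [-0.33+0.29j, 0.19+1.23j]]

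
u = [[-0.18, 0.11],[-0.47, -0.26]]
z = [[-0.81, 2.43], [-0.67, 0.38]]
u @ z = [[0.07,-0.4], [0.55,-1.24]]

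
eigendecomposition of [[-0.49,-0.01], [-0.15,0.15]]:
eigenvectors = [[-0.97, 0.02], [-0.23, -1.0]]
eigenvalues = [-0.49, 0.15]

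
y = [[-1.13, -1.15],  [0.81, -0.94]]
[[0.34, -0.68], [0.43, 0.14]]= y @ [[0.09, 0.4], [-0.38, 0.2]]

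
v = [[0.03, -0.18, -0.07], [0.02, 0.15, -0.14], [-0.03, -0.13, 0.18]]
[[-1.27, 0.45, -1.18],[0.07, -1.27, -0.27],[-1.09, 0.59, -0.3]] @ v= [[0.01, 0.45, -0.19],[-0.02, -0.17, 0.12],[-0.01, 0.32, -0.06]]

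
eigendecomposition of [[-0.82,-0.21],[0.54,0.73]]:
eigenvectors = [[-0.94, 0.14], [0.34, -0.99]]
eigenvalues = [-0.74, 0.65]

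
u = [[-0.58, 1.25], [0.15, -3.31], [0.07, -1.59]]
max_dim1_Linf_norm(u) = 3.31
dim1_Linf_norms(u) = [1.25, 3.31, 1.59]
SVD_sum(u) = [[-0.12,  1.29],[0.3,  -3.30],[0.14,  -1.58]] + [[-0.46, -0.04], [-0.15, -0.01], [-0.07, -0.01]]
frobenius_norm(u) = 3.93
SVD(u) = [[0.33, 0.94], [-0.85, 0.30], [-0.41, 0.15]] @ diag([3.8944448289027065, 0.49376054381953727]) @ [[-0.09, 1.00], [-1.00, -0.09]]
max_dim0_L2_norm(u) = 3.88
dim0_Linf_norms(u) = [0.58, 3.31]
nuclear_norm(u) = 4.39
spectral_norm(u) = 3.89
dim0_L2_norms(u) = [0.6, 3.88]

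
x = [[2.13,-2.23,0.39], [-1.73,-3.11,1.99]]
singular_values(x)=[4.3, 2.8]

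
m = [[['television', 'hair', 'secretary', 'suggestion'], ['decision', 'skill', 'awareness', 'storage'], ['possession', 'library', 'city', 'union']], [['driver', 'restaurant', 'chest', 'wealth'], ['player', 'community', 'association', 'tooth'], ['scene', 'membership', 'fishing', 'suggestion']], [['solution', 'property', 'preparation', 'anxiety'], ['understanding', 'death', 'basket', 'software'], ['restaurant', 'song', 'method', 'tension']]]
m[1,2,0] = 'scene'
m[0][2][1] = 'library'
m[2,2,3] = 'tension'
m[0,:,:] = [['television', 'hair', 'secretary', 'suggestion'], ['decision', 'skill', 'awareness', 'storage'], ['possession', 'library', 'city', 'union']]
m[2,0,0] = 'solution'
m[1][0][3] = 'wealth'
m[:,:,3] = [['suggestion', 'storage', 'union'], ['wealth', 'tooth', 'suggestion'], ['anxiety', 'software', 'tension']]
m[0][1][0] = 'decision'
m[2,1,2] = 'basket'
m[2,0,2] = 'preparation'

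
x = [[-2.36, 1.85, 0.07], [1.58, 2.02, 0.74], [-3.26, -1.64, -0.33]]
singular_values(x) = [4.56, 2.94, 0.34]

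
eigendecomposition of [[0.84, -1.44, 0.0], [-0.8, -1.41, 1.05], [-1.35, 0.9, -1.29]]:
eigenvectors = [[-0.78, 0.50, -0.42], [0.39, 0.74, -0.87], [0.49, 0.45, 0.26]]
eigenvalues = [1.55, -1.3, -2.11]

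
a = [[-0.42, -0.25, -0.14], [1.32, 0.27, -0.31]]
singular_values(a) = [1.45, 0.28]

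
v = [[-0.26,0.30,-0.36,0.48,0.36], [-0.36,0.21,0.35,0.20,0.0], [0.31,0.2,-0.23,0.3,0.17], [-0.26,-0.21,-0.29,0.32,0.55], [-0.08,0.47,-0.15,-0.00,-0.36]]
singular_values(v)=[1.09, 0.76, 0.63, 0.33, 0.02]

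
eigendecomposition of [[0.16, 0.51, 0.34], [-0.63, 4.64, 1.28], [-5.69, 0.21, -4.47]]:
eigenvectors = [[-0.06, 0.60, -0.11],[-0.15, 0.29, -0.99],[0.99, -0.75, 0.05]]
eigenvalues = [-4.15, -0.02, 4.51]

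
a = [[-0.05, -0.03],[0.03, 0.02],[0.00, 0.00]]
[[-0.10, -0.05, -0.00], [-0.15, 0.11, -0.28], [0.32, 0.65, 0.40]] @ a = [[0.0, 0.00], [0.01, 0.01], [0.0, 0.0]]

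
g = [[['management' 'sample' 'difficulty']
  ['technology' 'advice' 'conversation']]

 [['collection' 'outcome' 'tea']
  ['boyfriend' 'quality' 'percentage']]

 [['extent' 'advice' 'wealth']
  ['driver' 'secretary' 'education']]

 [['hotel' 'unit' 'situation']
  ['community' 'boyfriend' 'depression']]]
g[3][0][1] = 'unit'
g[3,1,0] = 'community'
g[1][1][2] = 'percentage'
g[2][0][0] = 'extent'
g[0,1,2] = 'conversation'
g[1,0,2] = 'tea'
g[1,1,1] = 'quality'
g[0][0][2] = 'difficulty'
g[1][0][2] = 'tea'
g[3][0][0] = 'hotel'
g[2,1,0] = 'driver'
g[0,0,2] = 'difficulty'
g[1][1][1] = 'quality'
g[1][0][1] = 'outcome'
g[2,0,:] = ['extent', 'advice', 'wealth']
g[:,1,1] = ['advice', 'quality', 'secretary', 'boyfriend']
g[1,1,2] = 'percentage'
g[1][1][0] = 'boyfriend'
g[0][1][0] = 'technology'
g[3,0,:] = ['hotel', 'unit', 'situation']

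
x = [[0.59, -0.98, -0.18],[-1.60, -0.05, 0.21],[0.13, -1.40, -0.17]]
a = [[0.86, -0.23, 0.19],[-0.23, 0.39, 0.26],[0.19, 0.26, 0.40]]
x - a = [[-0.27, -0.75, -0.37], [-1.37, -0.44, -0.05], [-0.06, -1.66, -0.57]]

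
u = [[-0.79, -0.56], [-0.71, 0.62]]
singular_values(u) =[1.06, 0.84]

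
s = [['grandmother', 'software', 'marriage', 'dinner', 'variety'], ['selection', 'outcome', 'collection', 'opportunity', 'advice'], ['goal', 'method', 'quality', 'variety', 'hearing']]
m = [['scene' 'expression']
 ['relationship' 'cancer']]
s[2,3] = 'variety'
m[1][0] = 'relationship'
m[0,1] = 'expression'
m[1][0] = 'relationship'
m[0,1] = 'expression'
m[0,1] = 'expression'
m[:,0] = ['scene', 'relationship']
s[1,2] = 'collection'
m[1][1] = 'cancer'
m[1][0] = 'relationship'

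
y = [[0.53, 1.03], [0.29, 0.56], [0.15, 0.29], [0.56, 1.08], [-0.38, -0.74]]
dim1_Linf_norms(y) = [1.03, 0.56, 0.29, 1.08, 0.74]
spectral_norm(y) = 2.00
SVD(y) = [[-0.58, 0.46],[-0.31, -0.24],[-0.16, -0.08],[-0.61, -0.66],[0.41, -0.54]] @ diag([2.0045171326377695, 0.00332640371224652]) @ [[-0.46, -0.89], [-0.89, 0.46]]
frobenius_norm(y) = 2.00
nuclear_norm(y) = 2.01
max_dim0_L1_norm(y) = 3.7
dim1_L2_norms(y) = [1.16, 0.63, 0.33, 1.22, 0.83]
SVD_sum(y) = [[0.53,1.03], [0.29,0.56], [0.15,0.29], [0.56,1.08], [-0.38,-0.74]] + [[-0.0, 0.0], [0.0, -0.0], [0.00, -0.00], [0.0, -0.0], [0.00, -0.0]]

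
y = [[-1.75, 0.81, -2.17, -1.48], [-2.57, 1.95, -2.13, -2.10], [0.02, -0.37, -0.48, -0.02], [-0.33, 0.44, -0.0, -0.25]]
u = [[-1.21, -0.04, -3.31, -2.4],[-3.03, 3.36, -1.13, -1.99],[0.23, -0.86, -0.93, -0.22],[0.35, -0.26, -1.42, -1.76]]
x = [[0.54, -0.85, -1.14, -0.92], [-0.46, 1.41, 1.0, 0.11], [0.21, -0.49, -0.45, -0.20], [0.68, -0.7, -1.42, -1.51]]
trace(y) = -0.53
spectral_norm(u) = 6.04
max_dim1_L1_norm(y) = 8.75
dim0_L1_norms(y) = [4.67, 3.57, 4.78, 3.85]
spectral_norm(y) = 5.45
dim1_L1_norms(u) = [6.96, 9.51, 2.24, 3.79]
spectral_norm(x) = 3.31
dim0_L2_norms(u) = [3.29, 3.48, 3.89, 3.59]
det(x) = 0.00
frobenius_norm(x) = 3.49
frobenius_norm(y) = 5.54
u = y + x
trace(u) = -0.54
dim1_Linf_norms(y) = [2.17, 2.57, 0.48, 0.44]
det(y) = -0.00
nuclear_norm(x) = 4.41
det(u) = -0.41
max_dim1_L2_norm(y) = 4.4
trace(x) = -0.01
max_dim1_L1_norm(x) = 4.31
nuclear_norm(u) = 10.65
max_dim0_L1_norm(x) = 4.01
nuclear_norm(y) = 6.45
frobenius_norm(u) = 7.13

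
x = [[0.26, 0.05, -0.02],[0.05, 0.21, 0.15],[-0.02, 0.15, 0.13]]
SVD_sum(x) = [[0.05, 0.09, 0.06], [0.09, 0.20, 0.14], [0.06, 0.14, 0.09]] + [[0.21,  -0.04,  -0.09], [-0.04,  0.01,  0.02], [-0.09,  0.02,  0.03]] + [[0.00,-0.0,0.0], [-0.0,0.0,-0.00], [0.00,-0.0,0.00]]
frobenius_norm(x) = 0.42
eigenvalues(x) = [0.01, 0.26, 0.34]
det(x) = 0.00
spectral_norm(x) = 0.34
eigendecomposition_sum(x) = [[0.0, -0.00, 0.00], [-0.00, 0.0, -0.0], [0.0, -0.00, 0.00]] + [[0.21, -0.04, -0.09], [-0.04, 0.01, 0.02], [-0.09, 0.02, 0.03]] + [[0.05, 0.09, 0.06], [0.09, 0.20, 0.14], [0.06, 0.14, 0.09]]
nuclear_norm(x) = 0.60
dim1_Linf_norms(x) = [0.26, 0.21, 0.15]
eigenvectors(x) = [[0.18, -0.91, 0.37],  [-0.61, 0.19, 0.77],  [0.77, 0.36, 0.52]]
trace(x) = 0.60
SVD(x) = [[-0.37,  0.91,  0.18], [-0.77,  -0.19,  -0.61], [-0.52,  -0.36,  0.77]] @ diag([0.33610622750171376, 0.2576700787254672, 0.006223693772819161]) @ [[-0.37, -0.77, -0.52], [0.91, -0.19, -0.36], [0.18, -0.61, 0.77]]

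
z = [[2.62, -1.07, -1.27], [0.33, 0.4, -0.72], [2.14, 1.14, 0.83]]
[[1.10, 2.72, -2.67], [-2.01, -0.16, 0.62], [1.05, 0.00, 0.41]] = z @ [[0.67, 0.58, -0.52], [-1.84, -1.03, 1.52], [2.07, -0.08, -0.25]]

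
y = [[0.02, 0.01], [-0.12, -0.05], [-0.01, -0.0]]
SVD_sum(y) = [[0.02, 0.01], [-0.12, -0.05], [-0.01, -0.00]] + [[-0.0, 0.0], [0.0, -0.0], [-0.0, 0.00]]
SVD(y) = [[-0.17, -0.37], [0.98, 0.0], [0.07, -0.93]] @ diag([0.13222269214046753, 0.004142424788350934]) @ [[-0.92, -0.38], [0.38, -0.92]]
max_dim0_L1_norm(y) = 0.15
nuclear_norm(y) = 0.14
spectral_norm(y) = 0.13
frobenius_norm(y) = 0.13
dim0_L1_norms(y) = [0.15, 0.06]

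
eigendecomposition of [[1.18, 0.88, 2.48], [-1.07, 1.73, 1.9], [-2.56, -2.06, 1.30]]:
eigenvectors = [[(-0.1-0.55j),(-0.1+0.55j),(0.56+0j)], [0.12-0.44j,0.12+0.44j,(-0.75+0j)], [0.69+0.00j,(0.69-0j),0.36+0.00j]]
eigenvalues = [(1.3+3.34j), (1.3-3.34j), (1.61+0j)]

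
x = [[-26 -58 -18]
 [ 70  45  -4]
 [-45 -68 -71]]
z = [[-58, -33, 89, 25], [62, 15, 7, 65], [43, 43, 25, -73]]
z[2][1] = 43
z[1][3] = 65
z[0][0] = -58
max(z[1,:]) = 65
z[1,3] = 65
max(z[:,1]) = 43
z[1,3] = 65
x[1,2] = -4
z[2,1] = 43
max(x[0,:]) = -18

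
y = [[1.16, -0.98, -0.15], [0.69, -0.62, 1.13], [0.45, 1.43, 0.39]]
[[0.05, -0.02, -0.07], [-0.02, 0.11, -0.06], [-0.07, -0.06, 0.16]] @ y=[[0.01, -0.14, -0.06], [0.03, -0.13, 0.10], [-0.05, 0.33, 0.01]]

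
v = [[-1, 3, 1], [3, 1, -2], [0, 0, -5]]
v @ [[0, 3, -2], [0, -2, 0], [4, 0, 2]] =[[4, -9, 4], [-8, 7, -10], [-20, 0, -10]]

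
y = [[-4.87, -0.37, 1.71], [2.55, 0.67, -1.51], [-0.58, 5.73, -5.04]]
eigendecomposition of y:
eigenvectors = [[(0.03-0.53j), (0.03+0.53j), -0.22+0.00j], [0.07+0.29j, (0.07-0.29j), (-0.64+0j)], [(0.79+0j), (0.79-0j), -0.73+0.00j]]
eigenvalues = [(-4.52+2.51j), (-4.52-2.51j), (-0.19+0j)]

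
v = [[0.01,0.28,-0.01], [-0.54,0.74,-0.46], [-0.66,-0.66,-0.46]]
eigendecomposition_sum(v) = [[0.11, 0.02, 0.08], [-0.25, -0.04, -0.19], [-0.85, -0.14, -0.64]] + [[-0.00,0.0,-0.00],[0.0,-0.00,0.0],[0.00,-0.00,0.0]] + [[-0.1,0.26,-0.09], [-0.29,0.78,-0.27], [0.19,-0.52,0.18]]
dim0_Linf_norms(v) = [0.66, 0.74, 0.46]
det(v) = 0.00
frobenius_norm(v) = 1.49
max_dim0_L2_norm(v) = 1.03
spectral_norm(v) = 1.07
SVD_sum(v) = [[0.02, 0.00, 0.01],[-0.51, -0.05, -0.39],[-0.68, -0.07, -0.51]] + [[-0.01, 0.28, -0.03], [-0.03, 0.79, -0.07], [0.02, -0.59, 0.05]] + [[-0.00, 0.0, 0.0], [0.00, -0.00, -0.0], [-0.00, 0.00, 0.00]]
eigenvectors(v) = [[-0.12, 0.6, -0.27], [0.28, -0.05, -0.8], [0.95, -0.79, 0.53]]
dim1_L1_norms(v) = [0.3, 1.74, 1.78]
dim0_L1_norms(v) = [1.21, 1.68, 0.93]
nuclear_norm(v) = 2.10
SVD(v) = [[-0.02, -0.27, 0.96],  [0.6, -0.77, -0.20],  [0.8, 0.58, 0.18]] @ diag([1.0715920900160176, 1.031450497373398, 0.0005138903316110183]) @ [[-0.80, -0.08, -0.6], [0.03, -1.00, 0.09], [-0.61, 0.05, 0.79]]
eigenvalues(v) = [-0.57, -0.0, 0.86]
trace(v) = 0.29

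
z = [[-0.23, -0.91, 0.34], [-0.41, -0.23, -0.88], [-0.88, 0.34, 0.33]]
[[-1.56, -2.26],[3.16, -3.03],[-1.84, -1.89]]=z @ [[0.65, 3.44], [0.09, 2.1], [-3.92, 1.29]]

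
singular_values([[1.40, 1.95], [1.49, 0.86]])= [2.89, 0.59]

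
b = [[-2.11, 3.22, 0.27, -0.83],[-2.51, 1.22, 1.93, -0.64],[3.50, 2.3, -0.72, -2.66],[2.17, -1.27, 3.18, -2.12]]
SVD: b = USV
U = [[-0.29,-0.74,0.01,0.60],[-0.31,-0.42,0.52,-0.67],[0.7,-0.53,-0.39,-0.3],[0.58,0.03,0.76,0.30]]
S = [5.78, 4.8, 4.13, 0.11]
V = [[0.88,-0.08,0.11,-0.45], [0.17,-0.86,-0.11,0.46], [-0.26,-0.28,0.90,-0.22], [0.36,0.41,0.41,0.73]]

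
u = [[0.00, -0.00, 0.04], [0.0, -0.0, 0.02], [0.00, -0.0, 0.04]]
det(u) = 0.00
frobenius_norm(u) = 0.06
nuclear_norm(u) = 0.06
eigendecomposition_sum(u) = [[0.0, 0.00, -0.0],[0.00, 0.0, 0.0],[0.0, 0.0, 0.0]] + [[-0.00, -0.0, -0.0],[-0.00, -0.0, 0.0],[-0.0, -0.00, -0.0]] + [[0.0, 0.0, 0.04],  [0.0, 0.00, 0.02],  [0.00, 0.00, 0.04]]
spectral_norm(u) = 0.06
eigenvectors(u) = [[1.00, 0.00, 0.67],[0.00, 1.00, 0.33],[0.00, 0.00, 0.67]]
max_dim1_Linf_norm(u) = 0.04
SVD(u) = [[-0.67, 0.0, -0.75],  [-0.33, -0.89, 0.3],  [-0.67, 0.45, 0.6]] @ diag([0.06, 0.0, 0.0]) @ [[-0.00, 0.00, -1.0],[0.00, 1.00, 0.0],[-1.00, 0.00, 0.0]]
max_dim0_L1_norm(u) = 0.1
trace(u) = 0.04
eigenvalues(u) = [0.0, -0.0, 0.04]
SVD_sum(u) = [[0.00,0.00,0.04], [0.0,0.00,0.02], [0.0,0.0,0.04]] + [[0.00, 0.0, 0.00], [0.00, -0.00, 0.0], [0.00, 0.0, 0.0]] + [[0.00,0.00,0.00], [-0.0,0.00,0.00], [-0.0,0.0,0.00]]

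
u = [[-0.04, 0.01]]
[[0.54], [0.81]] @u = [[-0.02, 0.01], [-0.03, 0.01]]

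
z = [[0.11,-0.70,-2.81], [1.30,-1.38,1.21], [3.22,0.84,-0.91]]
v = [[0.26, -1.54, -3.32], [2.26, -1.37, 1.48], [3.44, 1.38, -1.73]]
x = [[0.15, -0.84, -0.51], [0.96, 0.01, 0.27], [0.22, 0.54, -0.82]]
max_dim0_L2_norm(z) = 3.47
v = x + z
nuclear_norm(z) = 8.39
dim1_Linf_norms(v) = [3.32, 2.26, 3.44]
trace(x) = -0.66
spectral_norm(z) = 3.62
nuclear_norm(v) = 10.57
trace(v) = -2.84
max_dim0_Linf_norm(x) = 0.96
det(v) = -39.78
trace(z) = -2.18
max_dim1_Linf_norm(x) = 0.96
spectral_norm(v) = 4.49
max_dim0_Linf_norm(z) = 3.22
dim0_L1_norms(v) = [5.96, 4.29, 6.53]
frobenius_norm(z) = 5.04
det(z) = -19.08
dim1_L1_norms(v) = [5.12, 5.11, 6.55]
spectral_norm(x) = 1.01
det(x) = -1.00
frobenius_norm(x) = 1.73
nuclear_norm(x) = 3.00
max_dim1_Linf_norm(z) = 3.22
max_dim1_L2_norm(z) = 3.45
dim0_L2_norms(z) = [3.47, 1.76, 3.19]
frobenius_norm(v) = 6.27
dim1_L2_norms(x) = [0.99, 1.0, 1.01]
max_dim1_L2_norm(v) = 4.09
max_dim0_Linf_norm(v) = 3.44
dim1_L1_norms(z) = [3.62, 3.89, 4.97]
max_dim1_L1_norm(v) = 6.55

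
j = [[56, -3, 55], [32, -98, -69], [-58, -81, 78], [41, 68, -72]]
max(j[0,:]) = 56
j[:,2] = [55, -69, 78, -72]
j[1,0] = 32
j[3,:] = [41, 68, -72]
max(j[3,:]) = 68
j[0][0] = 56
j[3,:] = [41, 68, -72]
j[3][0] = 41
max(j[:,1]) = 68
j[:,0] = [56, 32, -58, 41]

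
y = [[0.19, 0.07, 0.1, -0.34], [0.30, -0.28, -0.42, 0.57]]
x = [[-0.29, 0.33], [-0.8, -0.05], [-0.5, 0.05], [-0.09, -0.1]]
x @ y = [[0.04, -0.11, -0.17, 0.29], [-0.17, -0.04, -0.06, 0.24], [-0.08, -0.05, -0.07, 0.2], [-0.05, 0.02, 0.03, -0.03]]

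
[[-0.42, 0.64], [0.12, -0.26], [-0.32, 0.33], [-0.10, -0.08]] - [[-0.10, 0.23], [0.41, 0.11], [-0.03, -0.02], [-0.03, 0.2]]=[[-0.32, 0.41],[-0.29, -0.37],[-0.29, 0.35],[-0.07, -0.28]]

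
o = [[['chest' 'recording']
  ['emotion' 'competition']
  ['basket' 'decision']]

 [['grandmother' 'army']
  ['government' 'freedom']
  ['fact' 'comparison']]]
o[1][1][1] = 'freedom'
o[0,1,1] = 'competition'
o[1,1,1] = 'freedom'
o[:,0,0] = ['chest', 'grandmother']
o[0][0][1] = 'recording'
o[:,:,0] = [['chest', 'emotion', 'basket'], ['grandmother', 'government', 'fact']]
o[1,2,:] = ['fact', 'comparison']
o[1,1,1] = 'freedom'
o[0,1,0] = 'emotion'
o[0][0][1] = 'recording'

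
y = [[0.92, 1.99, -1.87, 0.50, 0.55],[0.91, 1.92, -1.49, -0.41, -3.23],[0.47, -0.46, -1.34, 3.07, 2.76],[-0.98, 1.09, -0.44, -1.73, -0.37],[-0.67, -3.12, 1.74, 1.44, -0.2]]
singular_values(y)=[5.97, 4.73, 2.73, 0.87, 0.0]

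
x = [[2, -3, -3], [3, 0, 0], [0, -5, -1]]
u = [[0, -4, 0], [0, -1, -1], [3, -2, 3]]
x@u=[[-9, 1, -6], [0, -12, 0], [-3, 7, 2]]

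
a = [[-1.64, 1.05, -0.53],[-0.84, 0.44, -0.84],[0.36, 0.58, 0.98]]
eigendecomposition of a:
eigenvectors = [[(-0.9+0j), (0.43-0.01j), (0.43+0.01j)], [-0.36+0.00j, 0.64+0.00j, 0.64-0.00j], [0.26+0.00j, (-0.42-0.47j), -0.42+0.47j]]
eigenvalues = [(-1.07+0j), (0.43+0.63j), (0.43-0.63j)]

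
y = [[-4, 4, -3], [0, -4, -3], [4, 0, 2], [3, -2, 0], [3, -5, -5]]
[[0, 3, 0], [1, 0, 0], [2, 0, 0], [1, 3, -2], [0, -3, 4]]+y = [[-4, 7, -3], [1, -4, -3], [6, 0, 2], [4, 1, -2], [3, -8, -1]]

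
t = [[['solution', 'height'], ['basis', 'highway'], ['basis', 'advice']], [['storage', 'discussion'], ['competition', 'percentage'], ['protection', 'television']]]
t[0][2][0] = 'basis'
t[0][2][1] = 'advice'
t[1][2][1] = 'television'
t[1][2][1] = 'television'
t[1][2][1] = 'television'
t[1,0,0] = 'storage'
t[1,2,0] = 'protection'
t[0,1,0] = 'basis'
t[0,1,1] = 'highway'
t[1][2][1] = 'television'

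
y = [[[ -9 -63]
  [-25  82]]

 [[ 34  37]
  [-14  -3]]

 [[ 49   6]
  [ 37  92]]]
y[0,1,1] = 82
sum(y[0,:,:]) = -15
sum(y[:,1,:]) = 169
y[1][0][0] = 34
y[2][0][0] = 49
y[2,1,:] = [37, 92]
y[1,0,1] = 37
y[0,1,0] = -25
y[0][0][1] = -63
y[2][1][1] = 92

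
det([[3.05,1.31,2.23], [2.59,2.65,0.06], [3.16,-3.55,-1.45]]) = -45.080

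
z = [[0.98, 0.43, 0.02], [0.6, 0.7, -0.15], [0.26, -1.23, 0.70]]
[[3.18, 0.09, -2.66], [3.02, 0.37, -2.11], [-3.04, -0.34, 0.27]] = z@[[2.68, -0.79, -1.74], [1.41, 1.87, -2.10], [-2.86, 3.09, -2.66]]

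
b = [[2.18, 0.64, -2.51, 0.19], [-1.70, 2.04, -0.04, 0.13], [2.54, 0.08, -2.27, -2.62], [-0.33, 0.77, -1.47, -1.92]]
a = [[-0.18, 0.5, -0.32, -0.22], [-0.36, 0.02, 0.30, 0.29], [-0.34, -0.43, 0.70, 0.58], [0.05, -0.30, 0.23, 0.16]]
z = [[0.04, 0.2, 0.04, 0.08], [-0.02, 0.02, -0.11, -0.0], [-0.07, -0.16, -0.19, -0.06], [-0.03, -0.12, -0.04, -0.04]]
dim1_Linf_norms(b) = [2.51, 2.04, 2.62, 1.92]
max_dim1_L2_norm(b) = 4.3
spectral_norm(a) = 1.31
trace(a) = 0.70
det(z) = 0.00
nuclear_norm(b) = 11.14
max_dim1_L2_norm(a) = 1.06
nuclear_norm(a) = 1.90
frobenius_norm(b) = 6.60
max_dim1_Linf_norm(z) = 0.2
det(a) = -0.00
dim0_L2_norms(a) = [0.53, 0.72, 0.86, 0.7]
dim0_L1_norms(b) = [6.75, 3.53, 6.29, 4.86]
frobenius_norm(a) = 1.43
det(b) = -19.34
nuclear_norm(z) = 0.52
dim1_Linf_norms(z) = [0.2, 0.11, 0.19, 0.12]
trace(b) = 0.03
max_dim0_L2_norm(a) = 0.86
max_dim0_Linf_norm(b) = 2.62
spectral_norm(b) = 5.46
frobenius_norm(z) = 0.39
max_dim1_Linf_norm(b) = 2.62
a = z @ b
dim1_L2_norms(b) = [3.39, 2.66, 4.3, 2.56]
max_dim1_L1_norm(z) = 0.48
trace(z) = -0.17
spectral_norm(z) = 0.36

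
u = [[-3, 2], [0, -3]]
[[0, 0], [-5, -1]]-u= [[3, -2], [-5, 2]]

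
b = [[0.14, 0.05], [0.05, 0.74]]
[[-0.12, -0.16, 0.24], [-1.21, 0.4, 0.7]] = b @ [[-0.29, -1.37, 1.43], [-1.62, 0.63, 0.85]]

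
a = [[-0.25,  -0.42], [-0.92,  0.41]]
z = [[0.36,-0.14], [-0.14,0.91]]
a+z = [[0.11, -0.56], [-1.06, 1.32]]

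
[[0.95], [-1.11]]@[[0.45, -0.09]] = [[0.43, -0.09], [-0.5, 0.1]]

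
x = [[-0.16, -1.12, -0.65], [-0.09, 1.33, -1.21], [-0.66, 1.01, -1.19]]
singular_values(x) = [2.45, 1.29, 0.39]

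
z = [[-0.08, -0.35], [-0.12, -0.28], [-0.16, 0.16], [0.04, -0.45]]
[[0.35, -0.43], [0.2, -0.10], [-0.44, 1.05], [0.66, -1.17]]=z @ [[1.44, -4.35], [-1.33, 2.21]]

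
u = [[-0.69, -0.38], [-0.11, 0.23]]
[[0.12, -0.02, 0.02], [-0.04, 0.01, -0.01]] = u @ [[-0.07, 0.01, -0.01],  [-0.19, 0.04, -0.03]]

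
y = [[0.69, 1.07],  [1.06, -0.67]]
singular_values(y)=[1.27, 1.25]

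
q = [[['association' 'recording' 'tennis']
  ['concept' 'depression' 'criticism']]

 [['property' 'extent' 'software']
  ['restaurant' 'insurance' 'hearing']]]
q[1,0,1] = 'extent'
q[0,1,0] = 'concept'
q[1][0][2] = 'software'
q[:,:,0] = [['association', 'concept'], ['property', 'restaurant']]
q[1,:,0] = ['property', 'restaurant']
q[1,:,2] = ['software', 'hearing']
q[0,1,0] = 'concept'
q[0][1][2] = 'criticism'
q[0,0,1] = 'recording'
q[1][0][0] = 'property'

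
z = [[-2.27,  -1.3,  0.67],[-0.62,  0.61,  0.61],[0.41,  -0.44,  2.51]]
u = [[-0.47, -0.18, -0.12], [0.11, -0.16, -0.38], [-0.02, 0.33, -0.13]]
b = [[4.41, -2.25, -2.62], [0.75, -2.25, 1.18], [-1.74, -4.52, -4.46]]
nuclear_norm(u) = 1.29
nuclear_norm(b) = 14.47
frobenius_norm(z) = 3.88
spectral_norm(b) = 7.32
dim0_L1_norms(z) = [3.3, 2.35, 3.79]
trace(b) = -2.30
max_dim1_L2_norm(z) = 2.7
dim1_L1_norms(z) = [4.24, 1.84, 3.36]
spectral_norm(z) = 2.93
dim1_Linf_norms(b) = [4.41, 2.25, 4.52]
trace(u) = -0.76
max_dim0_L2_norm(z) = 2.67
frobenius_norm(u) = 0.76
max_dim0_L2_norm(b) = 5.53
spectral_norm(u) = 0.53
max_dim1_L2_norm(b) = 6.58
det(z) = -6.42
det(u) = -0.08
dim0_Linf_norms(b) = [4.41, 4.52, 4.46]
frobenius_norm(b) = 9.04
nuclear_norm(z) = 6.23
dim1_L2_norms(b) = [5.6, 2.65, 6.58]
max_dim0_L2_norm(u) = 0.48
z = b @ u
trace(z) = 0.85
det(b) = 84.01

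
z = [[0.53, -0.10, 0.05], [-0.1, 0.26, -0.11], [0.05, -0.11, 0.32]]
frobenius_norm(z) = 0.71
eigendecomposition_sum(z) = [[0.45, -0.19, 0.16], [-0.19, 0.08, -0.07], [0.16, -0.07, 0.06]] + [[0.07, 0.07, -0.13],[0.07, 0.07, -0.12],[-0.13, -0.12, 0.21]] + [[0.0, 0.02, 0.01], [0.02, 0.11, 0.08], [0.01, 0.08, 0.05]]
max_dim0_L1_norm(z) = 0.68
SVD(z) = [[-0.88, -0.46, 0.15], [0.37, -0.43, 0.82], [-0.31, 0.78, 0.55]] @ diag([0.5900497349982163, 0.3515370546924397, 0.16841321030934397]) @ [[-0.88,  0.37,  -0.31], [-0.46,  -0.43,  0.78], [0.15,  0.82,  0.55]]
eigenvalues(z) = [0.59, 0.35, 0.17]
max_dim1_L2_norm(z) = 0.54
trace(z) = 1.11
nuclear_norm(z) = 1.11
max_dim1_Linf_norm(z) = 0.53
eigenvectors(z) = [[0.88, -0.46, 0.15], [-0.37, -0.43, 0.82], [0.31, 0.78, 0.55]]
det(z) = 0.03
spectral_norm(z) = 0.59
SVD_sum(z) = [[0.45, -0.19, 0.16], [-0.19, 0.08, -0.07], [0.16, -0.07, 0.06]] + [[0.07, 0.07, -0.13], [0.07, 0.07, -0.12], [-0.13, -0.12, 0.21]] + [[0.0, 0.02, 0.01], [0.02, 0.11, 0.08], [0.01, 0.08, 0.05]]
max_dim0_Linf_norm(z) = 0.53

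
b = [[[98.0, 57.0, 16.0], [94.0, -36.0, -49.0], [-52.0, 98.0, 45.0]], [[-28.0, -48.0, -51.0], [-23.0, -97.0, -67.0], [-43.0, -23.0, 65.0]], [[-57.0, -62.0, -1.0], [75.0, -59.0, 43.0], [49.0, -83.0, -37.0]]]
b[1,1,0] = -23.0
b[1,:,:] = [[-28.0, -48.0, -51.0], [-23.0, -97.0, -67.0], [-43.0, -23.0, 65.0]]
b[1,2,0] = -43.0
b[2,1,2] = 43.0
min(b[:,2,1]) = -83.0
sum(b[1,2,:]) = -1.0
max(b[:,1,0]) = 94.0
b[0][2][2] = 45.0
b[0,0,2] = 16.0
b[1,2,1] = -23.0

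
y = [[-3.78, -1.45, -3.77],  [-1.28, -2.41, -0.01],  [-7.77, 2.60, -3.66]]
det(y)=56.383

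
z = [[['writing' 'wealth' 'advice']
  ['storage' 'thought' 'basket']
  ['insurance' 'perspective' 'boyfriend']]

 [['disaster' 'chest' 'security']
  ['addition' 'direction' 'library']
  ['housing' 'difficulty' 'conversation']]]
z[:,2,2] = ['boyfriend', 'conversation']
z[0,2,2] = 'boyfriend'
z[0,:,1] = ['wealth', 'thought', 'perspective']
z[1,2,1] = 'difficulty'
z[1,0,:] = ['disaster', 'chest', 'security']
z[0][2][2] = 'boyfriend'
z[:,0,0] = ['writing', 'disaster']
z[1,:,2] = ['security', 'library', 'conversation']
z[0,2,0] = 'insurance'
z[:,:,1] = [['wealth', 'thought', 'perspective'], ['chest', 'direction', 'difficulty']]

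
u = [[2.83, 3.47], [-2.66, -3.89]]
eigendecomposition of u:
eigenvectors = [[0.87,-0.59], [-0.49,0.81]]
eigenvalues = [0.91, -1.97]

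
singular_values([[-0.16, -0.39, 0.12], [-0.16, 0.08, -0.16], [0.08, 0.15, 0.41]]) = [0.48, 0.44, 0.16]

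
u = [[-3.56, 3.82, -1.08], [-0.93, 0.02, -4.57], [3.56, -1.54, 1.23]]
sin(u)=[[1.65, 2.83, -1.09], [-0.94, 4.44, -3.68], [2.7, -1.03, 5.42]]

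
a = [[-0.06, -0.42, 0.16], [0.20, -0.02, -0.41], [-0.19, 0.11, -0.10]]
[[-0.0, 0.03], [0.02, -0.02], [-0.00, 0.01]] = a @ [[0.04, -0.07], [-0.01, -0.06], [-0.04, 0.01]]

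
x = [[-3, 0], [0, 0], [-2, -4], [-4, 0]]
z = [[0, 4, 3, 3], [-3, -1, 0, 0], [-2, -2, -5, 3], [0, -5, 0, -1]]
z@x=[[-18, -12], [9, 0], [4, 20], [4, 0]]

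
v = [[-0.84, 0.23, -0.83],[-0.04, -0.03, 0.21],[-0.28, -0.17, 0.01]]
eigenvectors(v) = [[(0.97+0j), 0.23+0.38j, 0.23-0.38j], [-0.01+0.00j, (-0.67+0j), (-0.67-0j)], [(0.25+0j), -0.37-0.47j, -0.37+0.47j]]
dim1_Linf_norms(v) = [0.84, 0.21, 0.28]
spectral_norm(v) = 1.22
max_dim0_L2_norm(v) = 0.89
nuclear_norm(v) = 1.65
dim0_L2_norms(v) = [0.89, 0.29, 0.86]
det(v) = -0.04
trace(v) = -0.86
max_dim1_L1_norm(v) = 1.9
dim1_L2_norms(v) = [1.2, 0.22, 0.33]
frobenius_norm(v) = 1.27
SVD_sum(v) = [[-0.85, 0.20, -0.83], [0.09, -0.02, 0.08], [-0.11, 0.03, -0.11]] + [[0.01,0.01,-0.01], [-0.1,-0.09,0.08], [-0.18,-0.16,0.15]] + [[-0.00, 0.01, 0.01],[-0.03, 0.08, 0.05],[0.01, -0.04, -0.03]]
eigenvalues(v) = [(-1.06+0j), (0.1+0.17j), (0.1-0.17j)]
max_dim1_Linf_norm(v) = 0.84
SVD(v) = [[-0.99, 0.07, -0.15], [0.10, -0.48, -0.87], [-0.13, -0.88, 0.46]] @ diag([1.2196584828954866, 0.3198959326068617, 0.10723701507719073]) @ [[0.71, -0.17, 0.69], [0.64, 0.56, -0.52], [0.30, -0.81, -0.51]]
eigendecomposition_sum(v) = [[-0.88+0.00j, (0.08-0j), -0.70+0.00j], [(0.01-0j), -0.00+0.00j, (0.01-0j)], [-0.23+0.00j, 0.02-0.00j, -0.18+0.00j]] + [[0.02+0.01j, (0.07-0.03j), (-0.07-0.04j)], [-0.03+0.02j, -0.01+0.12j, (0.1-0.06j)], [-0.03-0.01j, (-0.1+0.06j), 0.10+0.04j]] + [[0.02-0.01j, 0.07+0.03j, -0.07+0.04j], [(-0.03-0.02j), (-0.01-0.12j), 0.10+0.06j], [-0.03+0.01j, -0.10-0.06j, 0.10-0.04j]]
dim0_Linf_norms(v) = [0.84, 0.23, 0.83]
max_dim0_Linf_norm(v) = 0.84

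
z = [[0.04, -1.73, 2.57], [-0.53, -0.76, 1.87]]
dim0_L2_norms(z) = [0.53, 1.89, 3.18]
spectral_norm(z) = 3.69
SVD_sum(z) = [[-0.22, -1.56, 2.65], [-0.14, -1.02, 1.75]] + [[0.26, -0.17, -0.08],[-0.39, 0.26, 0.12]]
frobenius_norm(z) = 3.74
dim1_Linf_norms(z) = [2.57, 1.87]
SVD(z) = [[-0.84,-0.55],[-0.55,0.84]] @ diag([3.6900657868173217, 0.5815621110081547]) @ [[0.07,0.50,-0.86], [-0.80,0.54,0.25]]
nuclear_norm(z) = 4.27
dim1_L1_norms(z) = [4.34, 3.16]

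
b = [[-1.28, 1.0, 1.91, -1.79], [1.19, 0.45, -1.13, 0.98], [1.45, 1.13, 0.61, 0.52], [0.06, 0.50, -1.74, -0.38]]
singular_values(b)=[3.66, 2.18, 1.62, 0.15]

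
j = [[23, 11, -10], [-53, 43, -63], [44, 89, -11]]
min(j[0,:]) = -10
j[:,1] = [11, 43, 89]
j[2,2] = -11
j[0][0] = 23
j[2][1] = 89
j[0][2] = -10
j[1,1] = 43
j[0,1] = 11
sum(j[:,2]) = -84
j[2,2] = -11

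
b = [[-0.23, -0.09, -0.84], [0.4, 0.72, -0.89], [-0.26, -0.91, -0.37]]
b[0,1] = -0.092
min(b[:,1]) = -0.912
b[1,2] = -0.889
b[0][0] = -0.231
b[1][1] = 0.722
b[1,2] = -0.889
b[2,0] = -0.264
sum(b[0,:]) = -1.168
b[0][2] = -0.845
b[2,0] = -0.264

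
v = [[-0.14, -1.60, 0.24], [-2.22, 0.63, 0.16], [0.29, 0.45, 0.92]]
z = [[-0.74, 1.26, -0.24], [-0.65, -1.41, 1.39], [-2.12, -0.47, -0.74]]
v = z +[[0.60,  -2.86,  0.48], [-1.57,  2.04,  -1.23], [2.41,  0.92,  1.66]]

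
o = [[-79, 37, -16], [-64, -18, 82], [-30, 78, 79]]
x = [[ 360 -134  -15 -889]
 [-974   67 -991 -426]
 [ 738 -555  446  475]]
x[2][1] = -555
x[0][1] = -134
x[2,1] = -555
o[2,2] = 79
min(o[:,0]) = -79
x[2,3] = 475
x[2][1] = -555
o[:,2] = [-16, 82, 79]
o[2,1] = 78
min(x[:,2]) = -991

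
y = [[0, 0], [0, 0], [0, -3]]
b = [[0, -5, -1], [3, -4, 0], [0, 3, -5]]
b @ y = [[0, 3], [0, 0], [0, 15]]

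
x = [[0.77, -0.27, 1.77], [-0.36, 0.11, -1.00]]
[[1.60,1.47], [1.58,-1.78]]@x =[[0.70, -0.27, 1.36], [1.86, -0.62, 4.58]]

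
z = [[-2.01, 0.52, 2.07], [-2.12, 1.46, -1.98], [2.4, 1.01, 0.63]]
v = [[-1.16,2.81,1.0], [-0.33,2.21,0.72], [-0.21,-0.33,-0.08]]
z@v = [[1.73, -5.18, -1.80], [2.39, -2.08, -0.91], [-3.25, 8.77, 3.08]]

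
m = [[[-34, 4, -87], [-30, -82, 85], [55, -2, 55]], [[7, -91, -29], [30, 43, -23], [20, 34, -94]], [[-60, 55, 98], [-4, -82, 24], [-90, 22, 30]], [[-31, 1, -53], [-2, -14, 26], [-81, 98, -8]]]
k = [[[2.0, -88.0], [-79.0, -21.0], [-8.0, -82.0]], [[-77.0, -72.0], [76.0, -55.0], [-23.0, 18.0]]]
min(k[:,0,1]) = -88.0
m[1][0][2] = -29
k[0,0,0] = 2.0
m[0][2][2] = 55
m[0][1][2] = 85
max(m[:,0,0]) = 7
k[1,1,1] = -55.0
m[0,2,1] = -2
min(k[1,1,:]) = -55.0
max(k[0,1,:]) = -21.0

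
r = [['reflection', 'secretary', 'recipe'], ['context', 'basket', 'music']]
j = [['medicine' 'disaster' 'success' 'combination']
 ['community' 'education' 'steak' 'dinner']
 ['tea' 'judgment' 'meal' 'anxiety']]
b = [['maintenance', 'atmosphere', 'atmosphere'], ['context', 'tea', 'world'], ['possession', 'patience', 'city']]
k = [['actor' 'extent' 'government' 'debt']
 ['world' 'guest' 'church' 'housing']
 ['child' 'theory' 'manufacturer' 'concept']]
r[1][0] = 'context'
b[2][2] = 'city'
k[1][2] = 'church'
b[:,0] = ['maintenance', 'context', 'possession']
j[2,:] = ['tea', 'judgment', 'meal', 'anxiety']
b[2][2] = 'city'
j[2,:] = ['tea', 'judgment', 'meal', 'anxiety']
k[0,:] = ['actor', 'extent', 'government', 'debt']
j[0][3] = 'combination'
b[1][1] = 'tea'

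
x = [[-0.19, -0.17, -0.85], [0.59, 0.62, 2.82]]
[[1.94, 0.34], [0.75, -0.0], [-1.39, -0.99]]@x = [[-0.17, -0.12, -0.69], [-0.14, -0.13, -0.64], [-0.32, -0.38, -1.61]]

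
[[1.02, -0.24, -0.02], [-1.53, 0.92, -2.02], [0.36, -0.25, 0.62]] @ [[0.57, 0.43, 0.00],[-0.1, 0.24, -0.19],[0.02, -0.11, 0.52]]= [[0.6, 0.38, 0.04], [-1.0, -0.21, -1.23], [0.24, 0.03, 0.37]]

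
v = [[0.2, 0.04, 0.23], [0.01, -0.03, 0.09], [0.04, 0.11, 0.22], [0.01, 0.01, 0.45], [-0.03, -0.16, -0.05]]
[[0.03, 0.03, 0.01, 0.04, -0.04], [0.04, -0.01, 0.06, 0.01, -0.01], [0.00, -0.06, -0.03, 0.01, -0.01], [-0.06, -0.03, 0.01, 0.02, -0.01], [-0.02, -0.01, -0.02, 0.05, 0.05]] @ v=[[0.01,  0.01,  0.03], [0.01,  0.01,  0.03], [-0.00,  0.0,  -0.01], [-0.01,  0.00,  -0.00], [-0.01,  -0.01,  0.01]]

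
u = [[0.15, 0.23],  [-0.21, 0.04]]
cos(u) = [[1.01, -0.02], [0.02, 1.02]]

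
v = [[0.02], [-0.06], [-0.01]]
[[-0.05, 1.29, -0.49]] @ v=[[-0.07]]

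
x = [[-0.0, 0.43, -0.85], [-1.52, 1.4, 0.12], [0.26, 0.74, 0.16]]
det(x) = 1.383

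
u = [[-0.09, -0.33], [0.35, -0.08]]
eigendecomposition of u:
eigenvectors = [[0.01-0.70j, 0.01+0.70j], [-0.72+0.00j, -0.72-0.00j]]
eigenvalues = [(-0.08+0.34j), (-0.08-0.34j)]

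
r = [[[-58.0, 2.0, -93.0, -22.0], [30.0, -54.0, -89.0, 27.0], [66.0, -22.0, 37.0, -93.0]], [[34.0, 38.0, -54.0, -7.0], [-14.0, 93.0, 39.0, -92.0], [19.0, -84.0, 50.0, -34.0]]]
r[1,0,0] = 34.0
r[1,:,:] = [[34.0, 38.0, -54.0, -7.0], [-14.0, 93.0, 39.0, -92.0], [19.0, -84.0, 50.0, -34.0]]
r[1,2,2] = 50.0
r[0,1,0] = 30.0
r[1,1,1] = 93.0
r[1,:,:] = [[34.0, 38.0, -54.0, -7.0], [-14.0, 93.0, 39.0, -92.0], [19.0, -84.0, 50.0, -34.0]]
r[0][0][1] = 2.0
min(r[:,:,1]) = -84.0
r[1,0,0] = 34.0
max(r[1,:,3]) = -7.0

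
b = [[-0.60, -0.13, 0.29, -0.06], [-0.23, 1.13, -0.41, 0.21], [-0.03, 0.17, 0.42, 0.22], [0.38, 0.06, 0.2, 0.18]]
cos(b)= [[0.83, 0.01, 0.01, -0.03], [0.01, 0.43, 0.29, -0.09], [-0.03, -0.12, 0.92, -0.08], [0.09, -0.03, -0.10, 0.97]]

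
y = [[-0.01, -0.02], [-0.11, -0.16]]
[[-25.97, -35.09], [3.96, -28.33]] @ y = [[4.12, 6.13], [3.08, 4.45]]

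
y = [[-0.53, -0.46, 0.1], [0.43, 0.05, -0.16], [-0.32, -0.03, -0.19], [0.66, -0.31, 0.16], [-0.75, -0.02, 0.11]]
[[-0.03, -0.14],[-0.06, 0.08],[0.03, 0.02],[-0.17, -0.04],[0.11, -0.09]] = y @ [[-0.15, 0.08], [0.24, 0.16], [0.04, -0.26]]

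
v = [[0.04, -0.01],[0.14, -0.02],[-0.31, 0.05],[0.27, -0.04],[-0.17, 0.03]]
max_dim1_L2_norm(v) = 0.31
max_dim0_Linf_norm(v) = 0.31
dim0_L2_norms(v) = [0.47, 0.07]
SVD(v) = [[-0.09, 0.61], [-0.3, -0.35], [0.66, -0.17], [-0.58, -0.44], [0.36, -0.52]] @ diag([0.47388275489343495, 0.005927445875656056]) @ [[-0.99, 0.16], [-0.16, -0.99]]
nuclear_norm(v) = 0.48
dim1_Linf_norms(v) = [0.04, 0.14, 0.31, 0.27, 0.17]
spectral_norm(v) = 0.47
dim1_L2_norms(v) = [0.04, 0.14, 0.31, 0.27, 0.17]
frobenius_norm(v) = 0.47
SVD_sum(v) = [[0.04, -0.01], [0.14, -0.02], [-0.31, 0.05], [0.27, -0.04], [-0.17, 0.03]] + [[-0.00, -0.0], [0.0, 0.0], [0.00, 0.0], [0.00, 0.00], [0.00, 0.00]]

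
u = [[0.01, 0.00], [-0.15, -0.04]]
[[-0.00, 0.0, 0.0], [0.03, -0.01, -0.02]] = u @ [[-0.12, 0.06, 0.17],[-0.37, 0.03, -0.08]]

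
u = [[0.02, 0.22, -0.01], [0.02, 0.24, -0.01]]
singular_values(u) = [0.33, 0.0]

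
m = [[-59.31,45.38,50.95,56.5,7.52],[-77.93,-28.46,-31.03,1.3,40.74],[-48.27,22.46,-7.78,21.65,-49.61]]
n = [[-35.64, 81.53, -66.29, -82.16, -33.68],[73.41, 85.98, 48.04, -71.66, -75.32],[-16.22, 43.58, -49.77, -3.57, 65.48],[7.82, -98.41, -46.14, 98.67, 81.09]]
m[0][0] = -59.31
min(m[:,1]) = -28.46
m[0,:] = [-59.31, 45.38, 50.95, 56.5, 7.52]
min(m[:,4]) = -49.61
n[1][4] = -75.32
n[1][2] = 48.04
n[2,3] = -3.57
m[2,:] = [-48.27, 22.46, -7.78, 21.65, -49.61]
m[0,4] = 7.52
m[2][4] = -49.61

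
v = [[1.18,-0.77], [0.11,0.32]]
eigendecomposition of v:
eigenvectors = [[0.99,0.72], [0.15,0.70]]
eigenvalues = [1.07, 0.43]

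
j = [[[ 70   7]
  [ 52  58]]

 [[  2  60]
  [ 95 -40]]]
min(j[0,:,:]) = 7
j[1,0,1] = 60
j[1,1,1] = -40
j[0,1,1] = 58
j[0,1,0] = 52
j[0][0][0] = 70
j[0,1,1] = 58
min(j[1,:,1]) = -40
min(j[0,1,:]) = 52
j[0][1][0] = 52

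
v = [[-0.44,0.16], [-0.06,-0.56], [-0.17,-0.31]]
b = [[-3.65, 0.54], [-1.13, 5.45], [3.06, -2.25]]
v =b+[[3.21,-0.38], [1.07,-6.01], [-3.23,1.94]]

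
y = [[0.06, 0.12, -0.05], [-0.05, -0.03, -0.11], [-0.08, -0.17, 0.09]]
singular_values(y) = [0.25, 0.12, 0.0]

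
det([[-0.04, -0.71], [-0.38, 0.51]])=-0.290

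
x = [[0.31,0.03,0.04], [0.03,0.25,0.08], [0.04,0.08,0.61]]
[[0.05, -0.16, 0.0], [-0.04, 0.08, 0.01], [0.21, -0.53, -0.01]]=x@[[0.15,-0.46,0.0], [-0.31,0.66,0.03], [0.37,-0.93,-0.02]]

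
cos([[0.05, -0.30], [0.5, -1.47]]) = [[1.06, -0.18],[0.30, 0.14]]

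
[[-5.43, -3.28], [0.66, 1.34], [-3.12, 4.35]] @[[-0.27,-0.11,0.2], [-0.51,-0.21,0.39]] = [[3.14, 1.29, -2.37], [-0.86, -0.35, 0.65], [-1.38, -0.57, 1.07]]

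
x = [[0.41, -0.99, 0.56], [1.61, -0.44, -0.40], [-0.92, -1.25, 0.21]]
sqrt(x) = [[0.97-0.05j, (-0.53+0.07j), 0.26+0.06j],[(0.94-0.3j), 0.35+0.42j, (-0.35+0.35j)],[-0.29-0.44j, -0.88+0.60j, (0.65+0.5j)]]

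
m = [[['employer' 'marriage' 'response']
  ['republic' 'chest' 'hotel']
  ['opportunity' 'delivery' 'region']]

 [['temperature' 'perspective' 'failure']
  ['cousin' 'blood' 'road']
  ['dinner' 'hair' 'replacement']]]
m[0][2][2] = 'region'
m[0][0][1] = 'marriage'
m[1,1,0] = 'cousin'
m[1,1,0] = 'cousin'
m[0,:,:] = [['employer', 'marriage', 'response'], ['republic', 'chest', 'hotel'], ['opportunity', 'delivery', 'region']]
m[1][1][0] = 'cousin'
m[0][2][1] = 'delivery'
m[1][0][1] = 'perspective'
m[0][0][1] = 'marriage'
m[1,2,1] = 'hair'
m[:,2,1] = ['delivery', 'hair']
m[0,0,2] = 'response'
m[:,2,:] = [['opportunity', 'delivery', 'region'], ['dinner', 'hair', 'replacement']]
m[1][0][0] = 'temperature'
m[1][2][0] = 'dinner'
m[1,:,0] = ['temperature', 'cousin', 'dinner']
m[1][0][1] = 'perspective'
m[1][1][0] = 'cousin'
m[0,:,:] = [['employer', 'marriage', 'response'], ['republic', 'chest', 'hotel'], ['opportunity', 'delivery', 'region']]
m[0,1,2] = 'hotel'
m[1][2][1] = 'hair'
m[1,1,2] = 'road'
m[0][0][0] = 'employer'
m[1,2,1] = 'hair'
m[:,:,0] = [['employer', 'republic', 'opportunity'], ['temperature', 'cousin', 'dinner']]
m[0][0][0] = 'employer'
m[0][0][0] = 'employer'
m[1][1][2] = 'road'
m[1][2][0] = 'dinner'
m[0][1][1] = 'chest'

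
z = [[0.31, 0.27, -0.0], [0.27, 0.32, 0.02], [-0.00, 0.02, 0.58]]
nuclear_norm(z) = 1.21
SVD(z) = [[0.52, 0.47, -0.71],[0.56, 0.45, 0.70],[0.65, -0.76, -0.03]] @ diag([0.5971647698672468, 0.5682484077393029, 0.044586822393450264]) @ [[0.52, 0.56, 0.65], [0.47, 0.45, -0.76], [-0.71, 0.7, -0.03]]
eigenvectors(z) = [[0.71, 0.52, -0.47], [-0.7, 0.56, -0.45], [0.03, 0.65, 0.76]]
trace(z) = 1.21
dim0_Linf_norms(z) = [0.31, 0.32, 0.58]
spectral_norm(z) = 0.60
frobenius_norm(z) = 0.83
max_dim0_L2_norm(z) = 0.58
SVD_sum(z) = [[0.16,0.17,0.20],[0.17,0.18,0.21],[0.20,0.21,0.25]] + [[0.12, 0.12, -0.20], [0.12, 0.11, -0.19], [-0.2, -0.19, 0.33]] + [[0.02, -0.02, 0.0], [-0.02, 0.02, -0.00], [0.0, -0.00, 0.0]]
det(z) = 0.02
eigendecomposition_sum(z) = [[0.02, -0.02, 0.0], [-0.02, 0.02, -0.00], [0.00, -0.0, 0.00]] + [[0.16, 0.17, 0.2], [0.17, 0.18, 0.21], [0.2, 0.21, 0.25]] + [[0.12,0.12,-0.20], [0.12,0.11,-0.19], [-0.2,-0.19,0.33]]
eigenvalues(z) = [0.04, 0.6, 0.57]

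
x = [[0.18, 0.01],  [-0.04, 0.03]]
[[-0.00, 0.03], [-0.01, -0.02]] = x@[[-0.00, 0.17], [-0.38, -0.31]]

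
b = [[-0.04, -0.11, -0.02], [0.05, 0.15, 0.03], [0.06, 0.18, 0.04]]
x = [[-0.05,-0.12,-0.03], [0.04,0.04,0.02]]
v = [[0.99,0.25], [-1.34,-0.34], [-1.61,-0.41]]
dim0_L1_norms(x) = [0.09, 0.16, 0.05]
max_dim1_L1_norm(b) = 0.28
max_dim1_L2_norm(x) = 0.13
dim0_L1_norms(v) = [3.94, 1.0]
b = v @ x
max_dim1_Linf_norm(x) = 0.12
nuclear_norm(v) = 2.39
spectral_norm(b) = 0.28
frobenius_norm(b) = 0.28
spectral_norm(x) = 0.14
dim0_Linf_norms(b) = [0.06, 0.18, 0.04]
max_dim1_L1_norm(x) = 0.2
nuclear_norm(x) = 0.17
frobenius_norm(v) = 2.39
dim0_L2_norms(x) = [0.06, 0.13, 0.04]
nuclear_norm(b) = 0.28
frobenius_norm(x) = 0.15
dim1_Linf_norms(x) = [0.12, 0.04]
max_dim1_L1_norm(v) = 2.02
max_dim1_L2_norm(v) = 1.66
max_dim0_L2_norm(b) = 0.26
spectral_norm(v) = 2.39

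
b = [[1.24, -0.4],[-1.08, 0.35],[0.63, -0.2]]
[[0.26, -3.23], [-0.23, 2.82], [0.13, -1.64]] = b @ [[-0.08,-2.09],[-0.89,1.6]]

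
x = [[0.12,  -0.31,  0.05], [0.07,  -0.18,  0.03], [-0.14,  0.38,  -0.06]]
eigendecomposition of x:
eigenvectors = [[-0.58+0.00j, (0.13-0.51j), 0.13+0.51j],  [-0.34+0.00j, -0.09-0.19j, -0.09+0.19j],  [0.74+0.00j, -0.82+0.00j, (-0.82-0j)]]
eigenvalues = [(-0.13+0j), 0j, -0j]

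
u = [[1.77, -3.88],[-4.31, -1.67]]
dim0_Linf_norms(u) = [4.31, 3.88]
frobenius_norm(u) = 6.29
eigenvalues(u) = [4.49, -4.39]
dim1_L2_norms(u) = [4.26, 4.62]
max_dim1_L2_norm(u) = 4.62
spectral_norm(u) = 4.66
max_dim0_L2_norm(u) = 4.66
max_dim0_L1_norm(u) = 6.08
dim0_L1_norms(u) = [6.08, 5.55]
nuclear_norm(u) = 8.88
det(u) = -19.68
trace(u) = 0.10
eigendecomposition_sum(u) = [[3.11,  -1.96], [-2.18,  1.37]] + [[-1.34, -1.92], [-2.13, -3.04]]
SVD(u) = [[-0.31,0.95], [0.95,0.31]] @ diag([4.662293997056272, 4.220819195963391]) @ [[-1.00,-0.08], [0.08,-1.00]]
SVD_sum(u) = [[1.43,0.12], [-4.42,-0.37]] + [[0.34, -4.0],[0.11, -1.3]]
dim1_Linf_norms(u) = [3.88, 4.31]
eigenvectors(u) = [[0.82, 0.53],[-0.57, 0.85]]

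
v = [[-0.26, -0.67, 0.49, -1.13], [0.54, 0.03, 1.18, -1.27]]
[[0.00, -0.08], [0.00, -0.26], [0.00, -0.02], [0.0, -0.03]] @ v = [[-0.04, -0.00, -0.09, 0.1], [-0.14, -0.01, -0.31, 0.33], [-0.01, -0.0, -0.02, 0.03], [-0.02, -0.00, -0.04, 0.04]]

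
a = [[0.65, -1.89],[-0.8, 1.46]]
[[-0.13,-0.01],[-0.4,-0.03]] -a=[[-0.78, 1.88], [0.4, -1.49]]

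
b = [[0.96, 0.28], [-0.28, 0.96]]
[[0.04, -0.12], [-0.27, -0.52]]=b @ [[0.11, 0.03], [-0.25, -0.53]]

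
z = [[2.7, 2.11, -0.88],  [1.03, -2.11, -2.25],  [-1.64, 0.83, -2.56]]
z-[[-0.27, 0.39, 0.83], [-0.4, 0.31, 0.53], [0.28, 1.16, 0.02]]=[[2.97, 1.72, -1.71], [1.43, -2.42, -2.78], [-1.92, -0.33, -2.58]]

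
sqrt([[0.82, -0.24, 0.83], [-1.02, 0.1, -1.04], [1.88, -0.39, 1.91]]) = [[0.50+0.05j,(-0.12+0.15j),0.49+0.06j], [(-0.57+0.11j),(0.13+0.33j),(-0.58+0.13j)], [(1.08-0.02j),(-0.24-0.07j),(1.11-0.03j)]]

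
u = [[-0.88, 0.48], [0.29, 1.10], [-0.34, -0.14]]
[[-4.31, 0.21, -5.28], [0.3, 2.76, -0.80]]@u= [[5.65,-1.1],[0.81,3.29]]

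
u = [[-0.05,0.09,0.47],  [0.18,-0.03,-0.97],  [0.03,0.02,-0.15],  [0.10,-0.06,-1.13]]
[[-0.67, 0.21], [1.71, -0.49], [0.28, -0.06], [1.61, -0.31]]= u @ [[3.43, -2.5],[0.37, 0.88],[-1.14, 0.01]]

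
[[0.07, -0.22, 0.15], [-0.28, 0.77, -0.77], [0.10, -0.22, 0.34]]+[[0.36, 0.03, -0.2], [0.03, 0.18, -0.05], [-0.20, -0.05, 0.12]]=[[0.43, -0.19, -0.05], [-0.25, 0.95, -0.82], [-0.1, -0.27, 0.46]]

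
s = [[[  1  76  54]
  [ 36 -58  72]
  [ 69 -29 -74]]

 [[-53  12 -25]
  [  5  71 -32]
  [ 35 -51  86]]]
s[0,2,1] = -29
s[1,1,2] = -32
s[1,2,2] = 86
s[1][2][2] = 86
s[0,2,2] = -74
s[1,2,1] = -51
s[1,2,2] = 86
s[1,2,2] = 86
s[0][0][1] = 76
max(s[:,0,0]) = 1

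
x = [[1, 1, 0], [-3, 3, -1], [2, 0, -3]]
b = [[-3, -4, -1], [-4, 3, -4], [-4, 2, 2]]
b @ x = [[7, -15, 7], [-21, 5, 9], [-6, 2, -8]]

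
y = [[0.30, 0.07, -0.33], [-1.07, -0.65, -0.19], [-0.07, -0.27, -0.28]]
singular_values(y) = [1.31, 0.48, 0.1]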